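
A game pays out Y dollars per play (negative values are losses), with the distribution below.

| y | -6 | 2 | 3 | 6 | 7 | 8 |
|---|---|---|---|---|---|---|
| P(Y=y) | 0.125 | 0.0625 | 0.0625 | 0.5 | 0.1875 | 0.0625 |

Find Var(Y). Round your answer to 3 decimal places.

17.359

E[Y] = (-6)(0.125) + (2)(0.0625) + (3)(0.0625) + (6)(0.5) + (7)(0.1875) + (8)(0.0625) = 4.375
E[Y²] = (-6)²(0.125) + (2)²(0.0625) + (3)²(0.0625) + (6)²(0.5) + (7)²(0.1875) + (8)²(0.0625) = 36.5
Var(Y) = E[Y²] − (E[Y])² = 36.5 − (4.375)² = 17.359375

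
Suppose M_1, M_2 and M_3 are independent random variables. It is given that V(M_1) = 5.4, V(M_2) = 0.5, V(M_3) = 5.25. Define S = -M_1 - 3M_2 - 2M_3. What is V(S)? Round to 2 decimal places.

30.90

By independence, V(S) = (-1)²V(M_1) + (-3)²V(M_2) + (-2)²V(M_3)
= (-1)²·5.4 + (-3)²·0.5 + (-2)²·5.25 = 30.9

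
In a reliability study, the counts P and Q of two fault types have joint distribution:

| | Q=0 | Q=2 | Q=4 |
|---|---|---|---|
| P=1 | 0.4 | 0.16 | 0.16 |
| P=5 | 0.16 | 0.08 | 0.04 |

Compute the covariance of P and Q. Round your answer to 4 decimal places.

-0.1536

E[P] = 2.12,  E[Q] = 1.28
E[PQ] = 2.56
Cov(P,Q) = E[PQ] − E[P]E[Q] = 2.56 − (2.12)(1.28) = -0.1536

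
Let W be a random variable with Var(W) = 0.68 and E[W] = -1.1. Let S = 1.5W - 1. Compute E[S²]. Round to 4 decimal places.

E[1.5W - 1] = 1.5·-1.1 − 1 = -2.65
Var(1.5W - 1) = (1.5)²·0.68 = 1.53
E[S²] = Var(S) + (E[S])² = 1.53 + (-2.65)² = 8.5525

8.5525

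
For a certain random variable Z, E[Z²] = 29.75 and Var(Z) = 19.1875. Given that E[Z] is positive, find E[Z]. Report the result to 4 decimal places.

3.2500

(E[Z])² = E[Z²] − Var(Z) = 29.75 − 19.1875 = 10.5625
E[Z] = √10.5625 = 3.25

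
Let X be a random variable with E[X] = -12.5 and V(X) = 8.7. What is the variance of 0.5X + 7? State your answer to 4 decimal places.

2.1750

V(0.5X + 7) = (0.5)²·V(X) = 0.25·8.7 = 2.175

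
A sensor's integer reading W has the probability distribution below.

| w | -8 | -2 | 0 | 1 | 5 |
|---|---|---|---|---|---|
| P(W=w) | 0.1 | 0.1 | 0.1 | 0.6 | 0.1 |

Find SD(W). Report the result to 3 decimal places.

E[W] = (-8)(0.1) + (-2)(0.1) + (0)(0.1) + (1)(0.6) + (5)(0.1) = 0.1
E[W²] = (-8)²(0.1) + (-2)²(0.1) + (0)²(0.1) + (1)²(0.6) + (5)²(0.1) = 9.9
Var(W) = E[W²] − (E[W])² = 9.9 − (0.1)² = 9.89
SD(W) = √9.89 ≈ 3.145

3.145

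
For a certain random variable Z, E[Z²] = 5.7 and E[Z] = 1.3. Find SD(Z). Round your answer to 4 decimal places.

V(Z) = 5.7 − (1.3)² = 4.01
SD(Z) = √4.01 ≈ 2.0025

2.0025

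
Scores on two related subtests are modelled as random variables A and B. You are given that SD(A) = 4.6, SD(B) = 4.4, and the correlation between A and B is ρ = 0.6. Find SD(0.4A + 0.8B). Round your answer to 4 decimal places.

4.8526

var(A) = (4.6)² = 21.16;  var(B) = (4.4)² = 19.36
Cov(A,B) = ρ·SD(A)·SD(B) = 0.6·4.6·4.4 = 12.144
var(0.4A + 0.8B) = (0.4)²·var(A) + (0.8)²·var(B) + 2·(0.4)·(0.8)·Cov(A,B)
= 0.16·21.16 + 0.64·19.36 + 0.64·12.144 = 23.54816
SD(0.4A + 0.8B) = √23.54816 ≈ 4.8526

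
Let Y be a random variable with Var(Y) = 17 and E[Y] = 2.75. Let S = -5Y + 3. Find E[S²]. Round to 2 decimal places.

E[-5Y + 3] = -5·2.75 + 3 = -10.75
Var(-5Y + 3) = (-5)²·17 = 425
E[S²] = Var(S) + (E[S])² = 425 + (-10.75)² = 540.5625

540.56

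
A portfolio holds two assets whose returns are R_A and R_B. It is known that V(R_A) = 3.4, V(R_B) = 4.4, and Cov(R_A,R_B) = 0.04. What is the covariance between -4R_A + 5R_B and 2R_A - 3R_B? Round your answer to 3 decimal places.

Cov(-4R_A + 5R_B, 2R_A - 3R_B) = (-4)(2)V(R_A) + (5)(-3)V(R_B) + [(-4)(-3) + (5)(2)]Cov(R_A,R_B)
= -8·3.4 + -15·4.4 + 22·0.04 = -92.32

-92.320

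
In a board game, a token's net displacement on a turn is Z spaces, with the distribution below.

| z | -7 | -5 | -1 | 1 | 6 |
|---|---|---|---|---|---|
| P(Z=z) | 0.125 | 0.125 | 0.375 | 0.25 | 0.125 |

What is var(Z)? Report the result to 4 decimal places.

E[Z] = (-7)(0.125) + (-5)(0.125) + (-1)(0.375) + (1)(0.25) + (6)(0.125) = -0.875
E[Z²] = (-7)²(0.125) + (-5)²(0.125) + (-1)²(0.375) + (1)²(0.25) + (6)²(0.125) = 14.375
var(Z) = E[Z²] − (E[Z])² = 14.375 − (-0.875)² = 13.609375

13.6094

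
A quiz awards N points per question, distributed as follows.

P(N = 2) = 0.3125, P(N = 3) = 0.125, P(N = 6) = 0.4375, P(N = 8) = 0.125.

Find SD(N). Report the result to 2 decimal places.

2.18

E[N] = (2)(0.3125) + (3)(0.125) + (6)(0.4375) + (8)(0.125) = 4.625
E[N²] = (2)²(0.3125) + (3)²(0.125) + (6)²(0.4375) + (8)²(0.125) = 26.125
V(N) = E[N²] − (E[N])² = 26.125 − (4.625)² = 4.734375
SD(N) = √4.734375 ≈ 2.18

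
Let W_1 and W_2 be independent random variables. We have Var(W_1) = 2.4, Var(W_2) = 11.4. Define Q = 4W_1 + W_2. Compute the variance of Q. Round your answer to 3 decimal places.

49.800

By independence, Var(Q) = (4)²Var(W_1) + (1)²Var(W_2)
= (4)²·2.4 + (1)²·11.4 = 49.8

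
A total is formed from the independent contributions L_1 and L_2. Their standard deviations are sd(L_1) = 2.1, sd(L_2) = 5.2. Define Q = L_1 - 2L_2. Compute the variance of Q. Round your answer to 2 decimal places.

112.57

V(L_1) = 4.41, V(L_2) = 27.04
By independence, V(Q) = (1)²V(L_1) + (-2)²V(L_2)
= (1)²·4.41 + (-2)²·27.04 = 112.57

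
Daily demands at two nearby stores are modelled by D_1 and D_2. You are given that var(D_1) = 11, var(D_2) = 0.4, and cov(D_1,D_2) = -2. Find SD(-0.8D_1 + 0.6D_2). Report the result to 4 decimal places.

var(-0.8D_1 + 0.6D_2) = (-0.8)²·var(D_1) + (0.6)²·var(D_2) + 2·(-0.8)·(0.6)·cov(D_1,D_2)
= 0.64·11 + 0.36·0.4 + -0.96·-2 = 9.104
SD(-0.8D_1 + 0.6D_2) = √9.104 ≈ 3.0173

3.0173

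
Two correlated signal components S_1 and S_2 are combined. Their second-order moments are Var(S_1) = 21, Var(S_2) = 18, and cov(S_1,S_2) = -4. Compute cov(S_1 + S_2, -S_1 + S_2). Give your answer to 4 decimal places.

cov(S_1 + S_2, -S_1 + S_2) = (1)(-1)Var(S_1) + (1)(1)Var(S_2) + [(1)(1) + (1)(-1)]cov(S_1,S_2)
= -1·21 + 1·18 + 0·-4 = -3

-3.0000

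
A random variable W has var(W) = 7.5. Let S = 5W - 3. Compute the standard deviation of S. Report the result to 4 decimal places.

var(5W - 3) = (5)²·7.5 = 187.5
σ(S) = √187.5 ≈ 13.6931

13.6931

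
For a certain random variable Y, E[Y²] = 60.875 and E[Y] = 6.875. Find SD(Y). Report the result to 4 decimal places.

3.6891

Var(Y) = 60.875 − (6.875)² = 13.609375
SD(Y) = √13.609375 ≈ 3.6891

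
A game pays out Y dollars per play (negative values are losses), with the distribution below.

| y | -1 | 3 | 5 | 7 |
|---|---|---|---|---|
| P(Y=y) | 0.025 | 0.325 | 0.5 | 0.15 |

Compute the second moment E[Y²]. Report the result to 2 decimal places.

22.80

E[Y²] = (-1)²(0.025) + (3)²(0.325) + (5)²(0.5) + (7)²(0.15) = 22.8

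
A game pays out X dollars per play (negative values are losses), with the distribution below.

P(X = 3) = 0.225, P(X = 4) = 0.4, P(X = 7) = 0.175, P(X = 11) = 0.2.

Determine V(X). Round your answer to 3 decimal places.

8.710

E[X] = (3)(0.225) + (4)(0.4) + (7)(0.175) + (11)(0.2) = 5.7
E[X²] = (3)²(0.225) + (4)²(0.4) + (7)²(0.175) + (11)²(0.2) = 41.2
V(X) = E[X²] − (E[X])² = 41.2 − (5.7)² = 8.71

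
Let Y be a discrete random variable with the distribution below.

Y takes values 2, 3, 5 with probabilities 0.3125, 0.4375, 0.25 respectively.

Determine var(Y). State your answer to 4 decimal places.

E[Y] = (2)(0.3125) + (3)(0.4375) + (5)(0.25) = 3.1875
E[Y²] = (2)²(0.3125) + (3)²(0.4375) + (5)²(0.25) = 11.4375
var(Y) = E[Y²] − (E[Y])² = 11.4375 − (3.1875)² = 1.27734375

1.2773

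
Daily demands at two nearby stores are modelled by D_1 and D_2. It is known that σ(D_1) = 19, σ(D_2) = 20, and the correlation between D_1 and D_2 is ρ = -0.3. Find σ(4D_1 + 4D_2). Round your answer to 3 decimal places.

var(D_1) = (19)² = 361;  var(D_2) = (20)² = 400
Cov(D_1,D_2) = ρ·σ(D_1)·σ(D_2) = -0.3·19·20 = -114
var(4D_1 + 4D_2) = (4)²·var(D_1) + (4)²·var(D_2) + 2·(4)·(4)·Cov(D_1,D_2)
= 16·361 + 16·400 + 32·-114 = 8528
σ(4D_1 + 4D_2) = √8528 ≈ 92.347

92.347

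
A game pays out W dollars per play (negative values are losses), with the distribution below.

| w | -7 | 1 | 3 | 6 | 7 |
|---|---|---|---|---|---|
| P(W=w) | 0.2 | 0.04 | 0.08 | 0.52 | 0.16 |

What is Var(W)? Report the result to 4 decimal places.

27.3856

E[W] = (-7)(0.2) + (1)(0.04) + (3)(0.08) + (6)(0.52) + (7)(0.16) = 3.12
E[W²] = (-7)²(0.2) + (1)²(0.04) + (3)²(0.08) + (6)²(0.52) + (7)²(0.16) = 37.12
Var(W) = E[W²] − (E[W])² = 37.12 − (3.12)² = 27.3856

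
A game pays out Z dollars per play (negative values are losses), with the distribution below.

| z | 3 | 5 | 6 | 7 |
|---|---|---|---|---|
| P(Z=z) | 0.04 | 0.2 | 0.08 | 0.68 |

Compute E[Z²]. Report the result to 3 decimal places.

41.560

E[Z²] = (3)²(0.04) + (5)²(0.2) + (6)²(0.08) + (7)²(0.68) = 41.56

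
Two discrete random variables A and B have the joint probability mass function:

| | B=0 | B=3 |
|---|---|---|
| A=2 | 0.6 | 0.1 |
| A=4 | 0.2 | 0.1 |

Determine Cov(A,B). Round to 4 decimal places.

E[A] = 2.6,  E[B] = 0.6
E[AB] = 1.8
Cov(A,B) = E[AB] − E[A]E[B] = 1.8 − (2.6)(0.6) = 0.24

0.2400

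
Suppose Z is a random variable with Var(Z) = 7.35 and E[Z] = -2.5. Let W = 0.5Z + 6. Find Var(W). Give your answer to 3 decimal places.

1.838

Var(0.5Z + 6) = (0.5)²·Var(Z) = 0.25·7.35 = 1.8375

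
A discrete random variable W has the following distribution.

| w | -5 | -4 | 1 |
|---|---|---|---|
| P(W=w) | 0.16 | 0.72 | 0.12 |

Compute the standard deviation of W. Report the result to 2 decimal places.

1.72

E[W] = (-5)(0.16) + (-4)(0.72) + (1)(0.12) = -3.56
E[W²] = (-5)²(0.16) + (-4)²(0.72) + (1)²(0.12) = 15.64
Var(W) = E[W²] − (E[W])² = 15.64 − (-3.56)² = 2.9664
SD(W) = √2.9664 ≈ 1.72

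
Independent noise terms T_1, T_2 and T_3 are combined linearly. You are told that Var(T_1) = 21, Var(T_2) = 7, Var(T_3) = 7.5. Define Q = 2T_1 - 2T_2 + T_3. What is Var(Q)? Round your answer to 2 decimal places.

By independence, Var(Q) = (2)²Var(T_1) + (-2)²Var(T_2) + (1)²Var(T_3)
= (2)²·21 + (-2)²·7 + (1)²·7.5 = 119.5

119.50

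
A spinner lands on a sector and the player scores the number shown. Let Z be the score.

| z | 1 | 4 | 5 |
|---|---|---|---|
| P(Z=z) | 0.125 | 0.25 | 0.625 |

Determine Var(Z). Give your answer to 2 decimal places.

1.69

E[Z] = (1)(0.125) + (4)(0.25) + (5)(0.625) = 4.25
E[Z²] = (1)²(0.125) + (4)²(0.25) + (5)²(0.625) = 19.75
Var(Z) = E[Z²] − (E[Z])² = 19.75 − (4.25)² = 1.6875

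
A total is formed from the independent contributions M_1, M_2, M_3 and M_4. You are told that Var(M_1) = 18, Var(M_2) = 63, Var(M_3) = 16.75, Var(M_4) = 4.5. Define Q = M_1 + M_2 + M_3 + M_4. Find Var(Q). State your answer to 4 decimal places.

By independence, Var(Q) = (1)²Var(M_1) + (1)²Var(M_2) + (1)²Var(M_3) + (1)²Var(M_4)
= (1)²·18 + (1)²·63 + (1)²·16.75 + (1)²·4.5 = 102.25

102.2500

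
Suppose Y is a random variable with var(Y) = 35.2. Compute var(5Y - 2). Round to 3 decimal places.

var(5Y - 2) = (5)²·var(Y) = 25·35.2 = 880

880.000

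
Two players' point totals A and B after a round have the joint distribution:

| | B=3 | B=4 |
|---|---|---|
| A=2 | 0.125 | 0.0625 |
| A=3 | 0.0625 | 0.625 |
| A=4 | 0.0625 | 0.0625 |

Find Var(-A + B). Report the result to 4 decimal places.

E[A] = 2.9375,  E[B] = 3.75,  E[AB] = 11.0625
Var(A) = 8.9375 − (2.9375)² = 0.30859375;  Var(B) = 14.25 − (3.75)² = 0.1875
Cov(A,B) = 11.0625 − (2.9375)(3.75) = 0.046875
Var(-A + B) = (-1)²·0.30859375 + (1)²·0.1875 + 2·(-1)·(1)·0.046875 = 0.40234375

0.4023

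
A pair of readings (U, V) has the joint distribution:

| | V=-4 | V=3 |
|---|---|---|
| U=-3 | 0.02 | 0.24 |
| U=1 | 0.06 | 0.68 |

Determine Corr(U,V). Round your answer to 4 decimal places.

E[U] = -0.04,  E[V] = 2.44
E[UV] = -0.12
Cov(U,V) = E[UV] − E[U]E[V] = -0.12 − (-0.04)(2.44) = -0.0224
Var(U) = 3.0784,  Var(V) = 3.6064
ρ = -0.0224 / √(3.0784·3.6064) ≈ -0.0067

-0.0067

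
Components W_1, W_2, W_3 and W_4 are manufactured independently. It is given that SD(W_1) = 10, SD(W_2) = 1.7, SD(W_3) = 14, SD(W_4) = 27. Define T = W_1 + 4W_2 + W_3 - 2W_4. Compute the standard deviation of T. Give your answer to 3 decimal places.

57.081

Var(W_1) = 100, Var(W_2) = 2.89, Var(W_3) = 196, Var(W_4) = 729
By independence, Var(T) = (1)²Var(W_1) + (4)²Var(W_2) + (1)²Var(W_3) + (-2)²Var(W_4)
= (1)²·100 + (4)²·2.89 + (1)²·196 + (-2)²·729 = 3258.24
SD(T) = √3258.24 ≈ 57.081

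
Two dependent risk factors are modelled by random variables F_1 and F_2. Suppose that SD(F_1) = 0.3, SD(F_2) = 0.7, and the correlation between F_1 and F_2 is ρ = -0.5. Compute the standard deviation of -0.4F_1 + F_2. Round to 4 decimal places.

Var(F_1) = (0.3)² = 0.09;  Var(F_2) = (0.7)² = 0.49
Cov(F_1,F_2) = ρ·SD(F_1)·SD(F_2) = -0.5·0.3·0.7 = -0.105
Var(-0.4F_1 + F_2) = (-0.4)²·Var(F_1) + (1)²·Var(F_2) + 2·(-0.4)·(1)·Cov(F_1,F_2)
= 0.16·0.09 + 1·0.49 + -0.8·-0.105 = 0.5884
SD(-0.4F_1 + F_2) = √0.5884 ≈ 0.7671

0.7671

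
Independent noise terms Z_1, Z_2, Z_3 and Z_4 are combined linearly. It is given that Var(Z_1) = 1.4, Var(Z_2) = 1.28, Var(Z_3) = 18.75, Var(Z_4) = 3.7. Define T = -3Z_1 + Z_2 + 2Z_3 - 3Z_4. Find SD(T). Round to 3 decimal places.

By independence, Var(T) = (-3)²Var(Z_1) + (1)²Var(Z_2) + (2)²Var(Z_3) + (-3)²Var(Z_4)
= (-3)²·1.4 + (1)²·1.28 + (2)²·18.75 + (-3)²·3.7 = 122.18
SD(T) = √122.18 ≈ 11.054

11.054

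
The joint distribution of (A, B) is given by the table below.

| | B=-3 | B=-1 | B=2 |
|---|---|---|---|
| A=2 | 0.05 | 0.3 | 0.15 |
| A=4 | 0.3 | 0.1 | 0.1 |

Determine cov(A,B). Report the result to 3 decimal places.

E[A] = 3,  E[B] = -0.95
E[AB] = -3.5
cov(A,B) = E[AB] − E[A]E[B] = -3.5 − (3)(-0.95) = -0.65

-0.650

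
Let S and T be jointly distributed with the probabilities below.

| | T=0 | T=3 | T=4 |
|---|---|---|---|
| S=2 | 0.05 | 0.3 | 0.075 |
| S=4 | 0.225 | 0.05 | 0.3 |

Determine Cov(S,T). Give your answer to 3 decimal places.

-0.233

E[S] = 3.15,  E[T] = 2.55
E[ST] = 7.8
Cov(S,T) = E[ST] − E[S]E[T] = 7.8 − (3.15)(2.55) = -0.2325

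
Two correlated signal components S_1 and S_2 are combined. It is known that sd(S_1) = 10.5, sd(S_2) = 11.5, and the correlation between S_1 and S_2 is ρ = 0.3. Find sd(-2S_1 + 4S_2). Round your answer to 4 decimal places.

Var(S_1) = (10.5)² = 110.25;  Var(S_2) = (11.5)² = 132.25
cov(S_1,S_2) = ρ·sd(S_1)·sd(S_2) = 0.3·10.5·11.5 = 36.225
Var(-2S_1 + 4S_2) = (-2)²·Var(S_1) + (4)²·Var(S_2) + 2·(-2)·(4)·cov(S_1,S_2)
= 4·110.25 + 16·132.25 + -16·36.225 = 1977.4
sd(-2S_1 + 4S_2) = √1977.4 ≈ 44.4680

44.4680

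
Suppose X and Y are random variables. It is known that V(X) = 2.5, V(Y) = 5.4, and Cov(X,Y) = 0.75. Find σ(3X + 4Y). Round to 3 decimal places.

V(3X + 4Y) = (3)²·V(X) + (4)²·V(Y) + 2·(3)·(4)·Cov(X,Y)
= 9·2.5 + 16·5.4 + 24·0.75 = 126.9
σ(3X + 4Y) = √126.9 ≈ 11.265

11.265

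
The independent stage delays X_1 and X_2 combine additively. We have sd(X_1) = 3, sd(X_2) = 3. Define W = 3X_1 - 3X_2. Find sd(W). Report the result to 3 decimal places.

Var(X_1) = 9, Var(X_2) = 9
By independence, Var(W) = (3)²Var(X_1) + (-3)²Var(X_2)
= (3)²·9 + (-3)²·9 = 162
sd(W) = √162 ≈ 12.728

12.728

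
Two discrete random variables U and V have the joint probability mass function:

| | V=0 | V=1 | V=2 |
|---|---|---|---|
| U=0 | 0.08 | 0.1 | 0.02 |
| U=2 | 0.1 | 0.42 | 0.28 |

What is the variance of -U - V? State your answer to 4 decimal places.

E[U] = 1.6,  E[V] = 1.12,  E[UV] = 1.96
Var(U) = 3.2 − (1.6)² = 0.64;  Var(V) = 1.72 − (1.12)² = 0.4656
Cov(U,V) = 1.96 − (1.6)(1.12) = 0.168
Var(-U - V) = (-1)²·0.64 + (-1)²·0.4656 + 2·(-1)·(-1)·0.168 = 1.4416

1.4416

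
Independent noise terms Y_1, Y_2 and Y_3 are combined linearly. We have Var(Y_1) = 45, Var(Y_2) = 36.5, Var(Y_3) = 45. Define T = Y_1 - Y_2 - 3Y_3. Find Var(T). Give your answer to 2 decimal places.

486.50

By independence, Var(T) = (1)²Var(Y_1) + (-1)²Var(Y_2) + (-3)²Var(Y_3)
= (1)²·45 + (-1)²·36.5 + (-3)²·45 = 486.5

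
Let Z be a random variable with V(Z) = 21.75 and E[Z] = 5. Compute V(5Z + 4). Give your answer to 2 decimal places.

V(5Z + 4) = (5)²·V(Z) = 25·21.75 = 543.75

543.75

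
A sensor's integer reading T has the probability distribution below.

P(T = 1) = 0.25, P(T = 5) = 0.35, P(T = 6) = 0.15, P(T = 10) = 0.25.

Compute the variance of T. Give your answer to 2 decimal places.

10.24

E[T] = (1)(0.25) + (5)(0.35) + (6)(0.15) + (10)(0.25) = 5.4
E[T²] = (1)²(0.25) + (5)²(0.35) + (6)²(0.15) + (10)²(0.25) = 39.4
Var(T) = E[T²] − (E[T])² = 39.4 − (5.4)² = 10.24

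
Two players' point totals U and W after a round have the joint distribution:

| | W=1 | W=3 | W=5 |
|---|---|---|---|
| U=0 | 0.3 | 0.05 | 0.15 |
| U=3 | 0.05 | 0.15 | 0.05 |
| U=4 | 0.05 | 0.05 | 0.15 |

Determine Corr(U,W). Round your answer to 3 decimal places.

E[U] = 1.75,  E[W] = 2.9
E[UW] = 6.05
Cov(U,W) = E[UW] − E[U]E[W] = 6.05 − (1.75)(2.9) = 0.975
V(U) = 3.1875,  V(W) = 2.99
ρ = 0.975 / √(3.1875·2.99) ≈ 0.316

0.316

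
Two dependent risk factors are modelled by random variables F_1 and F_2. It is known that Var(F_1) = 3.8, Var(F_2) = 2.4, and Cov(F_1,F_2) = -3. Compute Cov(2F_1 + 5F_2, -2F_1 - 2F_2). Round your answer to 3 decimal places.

Cov(2F_1 + 5F_2, -2F_1 - 2F_2) = (2)(-2)Var(F_1) + (5)(-2)Var(F_2) + [(2)(-2) + (5)(-2)]Cov(F_1,F_2)
= -4·3.8 + -10·2.4 + -14·-3 = 2.8

2.800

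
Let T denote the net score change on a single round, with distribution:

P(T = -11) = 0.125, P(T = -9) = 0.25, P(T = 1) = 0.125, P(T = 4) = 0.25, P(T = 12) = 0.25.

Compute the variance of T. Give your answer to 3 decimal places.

E[T] = (-11)(0.125) + (-9)(0.25) + (1)(0.125) + (4)(0.25) + (12)(0.25) = 0.5
E[T²] = (-11)²(0.125) + (-9)²(0.25) + (1)²(0.125) + (4)²(0.25) + (12)²(0.25) = 75.5
var(T) = E[T²] − (E[T])² = 75.5 − (0.5)² = 75.25

75.250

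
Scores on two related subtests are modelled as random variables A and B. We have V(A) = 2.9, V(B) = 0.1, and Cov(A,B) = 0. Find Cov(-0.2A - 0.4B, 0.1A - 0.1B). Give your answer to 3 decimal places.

-0.054

Cov(-0.2A - 0.4B, 0.1A - 0.1B) = (-0.2)(0.1)V(A) + (-0.4)(-0.1)V(B) + [(-0.2)(-0.1) + (-0.4)(0.1)]Cov(A,B)
= -0.02·2.9 + 0.04·0.1 + -0.02·0 = -0.054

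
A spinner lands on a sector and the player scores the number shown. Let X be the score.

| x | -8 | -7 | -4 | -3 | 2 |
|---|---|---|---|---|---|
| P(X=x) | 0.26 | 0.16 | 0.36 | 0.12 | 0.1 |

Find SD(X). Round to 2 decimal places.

2.95

E[X] = (-8)(0.26) + (-7)(0.16) + (-4)(0.36) + (-3)(0.12) + (2)(0.1) = -4.8
E[X²] = (-8)²(0.26) + (-7)²(0.16) + (-4)²(0.36) + (-3)²(0.12) + (2)²(0.1) = 31.72
Var(X) = E[X²] − (E[X])² = 31.72 − (-4.8)² = 8.68
SD(X) = √8.68 ≈ 2.95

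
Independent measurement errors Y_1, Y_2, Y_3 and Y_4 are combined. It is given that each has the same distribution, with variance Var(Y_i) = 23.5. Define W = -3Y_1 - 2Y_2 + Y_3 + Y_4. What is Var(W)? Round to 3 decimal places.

352.500

By independence, Var(W) = (-3)²Var(Y_1) + (-2)²Var(Y_2) + (1)²Var(Y_3) + (1)²Var(Y_4)
= (-3)²·23.5 + (-2)²·23.5 + (1)²·23.5 + (1)²·23.5 = 352.5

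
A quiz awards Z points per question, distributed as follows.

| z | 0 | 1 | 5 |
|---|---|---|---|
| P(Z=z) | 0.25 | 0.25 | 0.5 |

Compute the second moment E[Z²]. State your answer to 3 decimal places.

12.750

E[Z²] = (0)²(0.25) + (1)²(0.25) + (5)²(0.5) = 12.75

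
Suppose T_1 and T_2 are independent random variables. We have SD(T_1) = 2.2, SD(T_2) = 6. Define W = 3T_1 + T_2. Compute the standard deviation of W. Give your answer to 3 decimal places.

V(T_1) = 4.84, V(T_2) = 36
By independence, V(W) = (3)²V(T_1) + (1)²V(T_2)
= (3)²·4.84 + (1)²·36 = 79.56
SD(W) = √79.56 ≈ 8.920

8.920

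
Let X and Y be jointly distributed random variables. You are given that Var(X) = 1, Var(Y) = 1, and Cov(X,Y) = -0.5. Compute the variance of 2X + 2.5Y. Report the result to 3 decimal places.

Var(2X + 2.5Y) = (2)²·Var(X) + (2.5)²·Var(Y) + 2·(2)·(2.5)·Cov(X,Y)
= 4·1 + 6.25·1 + 10·-0.5 = 5.25

5.250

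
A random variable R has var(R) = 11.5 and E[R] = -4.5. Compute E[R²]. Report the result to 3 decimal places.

E[R²] = var(R) + (E[R])² = 11.5 + (-4.5)² = 31.75

31.750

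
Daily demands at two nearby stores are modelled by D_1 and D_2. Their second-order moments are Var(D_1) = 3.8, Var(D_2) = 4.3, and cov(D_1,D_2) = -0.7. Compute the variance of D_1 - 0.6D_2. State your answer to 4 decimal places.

Var(D_1 - 0.6D_2) = (1)²·Var(D_1) + (-0.6)²·Var(D_2) + 2·(1)·(-0.6)·cov(D_1,D_2)
= 1·3.8 + 0.36·4.3 + -1.2·-0.7 = 6.188

6.1880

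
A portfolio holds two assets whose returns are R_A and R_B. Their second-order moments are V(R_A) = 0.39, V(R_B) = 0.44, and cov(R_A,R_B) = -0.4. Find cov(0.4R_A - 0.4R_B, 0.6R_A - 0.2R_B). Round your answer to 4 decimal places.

0.2568

cov(0.4R_A - 0.4R_B, 0.6R_A - 0.2R_B) = (0.4)(0.6)V(R_A) + (-0.4)(-0.2)V(R_B) + [(0.4)(-0.2) + (-0.4)(0.6)]cov(R_A,R_B)
= 0.24·0.39 + 0.08·0.44 + -0.32·-0.4 = 0.2568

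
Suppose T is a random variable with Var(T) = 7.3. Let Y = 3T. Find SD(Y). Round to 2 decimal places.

Var(3T) = (3)²·7.3 = 65.7
SD(Y) = √65.7 ≈ 8.11

8.11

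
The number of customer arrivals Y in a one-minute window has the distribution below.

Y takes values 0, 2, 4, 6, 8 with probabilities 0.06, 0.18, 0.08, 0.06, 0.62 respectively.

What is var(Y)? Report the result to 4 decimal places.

7.8400

E[Y] = (0)(0.06) + (2)(0.18) + (4)(0.08) + (6)(0.06) + (8)(0.62) = 6
E[Y²] = (0)²(0.06) + (2)²(0.18) + (4)²(0.08) + (6)²(0.06) + (8)²(0.62) = 43.84
var(Y) = E[Y²] − (E[Y])² = 43.84 − (6)² = 7.84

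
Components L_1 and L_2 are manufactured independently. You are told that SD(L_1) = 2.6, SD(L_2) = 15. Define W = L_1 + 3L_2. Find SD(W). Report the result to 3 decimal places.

V(L_1) = 6.76, V(L_2) = 225
By independence, V(W) = (1)²V(L_1) + (3)²V(L_2)
= (1)²·6.76 + (3)²·225 = 2031.76
SD(W) = √2031.76 ≈ 45.075

45.075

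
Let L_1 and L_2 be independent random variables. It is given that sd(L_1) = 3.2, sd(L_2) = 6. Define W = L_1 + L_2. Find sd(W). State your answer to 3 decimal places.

6.800

Var(L_1) = 10.24, Var(L_2) = 36
By independence, Var(W) = (1)²Var(L_1) + (1)²Var(L_2)
= (1)²·10.24 + (1)²·36 = 46.24
sd(W) = √46.24 ≈ 6.800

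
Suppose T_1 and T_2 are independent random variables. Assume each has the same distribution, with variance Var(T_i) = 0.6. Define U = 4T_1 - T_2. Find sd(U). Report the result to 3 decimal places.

By independence, Var(U) = (4)²Var(T_1) + (-1)²Var(T_2)
= (4)²·0.6 + (-1)²·0.6 = 10.2
sd(U) = √10.2 ≈ 3.194

3.194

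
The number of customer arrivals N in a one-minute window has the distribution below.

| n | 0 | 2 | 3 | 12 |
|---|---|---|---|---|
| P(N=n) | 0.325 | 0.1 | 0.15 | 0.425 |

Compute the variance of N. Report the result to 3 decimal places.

E[N] = (0)(0.325) + (2)(0.1) + (3)(0.15) + (12)(0.425) = 5.75
E[N²] = (0)²(0.325) + (2)²(0.1) + (3)²(0.15) + (12)²(0.425) = 62.95
var(N) = E[N²] − (E[N])² = 62.95 − (5.75)² = 29.8875

29.888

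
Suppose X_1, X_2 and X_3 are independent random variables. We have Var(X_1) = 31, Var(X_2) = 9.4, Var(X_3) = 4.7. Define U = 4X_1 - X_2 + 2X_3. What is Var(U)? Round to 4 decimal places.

By independence, Var(U) = (4)²Var(X_1) + (-1)²Var(X_2) + (2)²Var(X_3)
= (4)²·31 + (-1)²·9.4 + (2)²·4.7 = 524.2

524.2000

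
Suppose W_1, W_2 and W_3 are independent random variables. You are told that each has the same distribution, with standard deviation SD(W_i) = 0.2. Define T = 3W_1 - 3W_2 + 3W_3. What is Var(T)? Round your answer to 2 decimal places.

1.08

Var(W_i) = (0.2)² = 0.04
By independence, Var(T) = (3)²Var(W_1) + (-3)²Var(W_2) + (3)²Var(W_3)
= (3)²·0.04 + (-3)²·0.04 + (3)²·0.04 = 1.08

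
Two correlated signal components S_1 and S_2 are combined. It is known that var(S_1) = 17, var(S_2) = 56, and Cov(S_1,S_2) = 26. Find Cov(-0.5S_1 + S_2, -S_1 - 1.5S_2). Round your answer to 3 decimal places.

-82.000

Cov(-0.5S_1 + S_2, -S_1 - 1.5S_2) = (-0.5)(-1)var(S_1) + (1)(-1.5)var(S_2) + [(-0.5)(-1.5) + (1)(-1)]Cov(S_1,S_2)
= 0.5·17 + -1.5·56 + -0.25·26 = -82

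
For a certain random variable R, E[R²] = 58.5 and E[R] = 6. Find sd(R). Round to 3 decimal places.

4.743

Var(R) = 58.5 − (6)² = 22.5
sd(R) = √22.5 ≈ 4.743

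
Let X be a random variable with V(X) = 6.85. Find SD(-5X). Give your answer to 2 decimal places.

V(-5X) = (-5)²·6.85 = 171.25
SD(-5X) = √171.25 ≈ 13.09

13.09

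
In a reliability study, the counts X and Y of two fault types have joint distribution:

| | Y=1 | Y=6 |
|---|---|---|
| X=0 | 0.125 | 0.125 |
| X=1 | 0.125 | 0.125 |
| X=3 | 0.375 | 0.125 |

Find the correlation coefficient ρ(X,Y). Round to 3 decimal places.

E[X] = 1.75,  E[Y] = 2.875
E[XY] = 4.25
Cov(X,Y) = E[XY] − E[X]E[Y] = 4.25 − (1.75)(2.875) = -0.78125
Var(X) = 1.6875,  Var(Y) = 5.859375
ρ = -0.78125 / √(1.6875·5.859375) ≈ -0.248

-0.248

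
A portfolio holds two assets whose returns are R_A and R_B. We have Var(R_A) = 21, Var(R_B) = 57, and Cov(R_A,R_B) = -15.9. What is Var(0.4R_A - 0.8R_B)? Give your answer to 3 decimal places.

50.016

Var(0.4R_A - 0.8R_B) = (0.4)²·Var(R_A) + (-0.8)²·Var(R_B) + 2·(0.4)·(-0.8)·Cov(R_A,R_B)
= 0.16·21 + 0.64·57 + -0.64·-15.9 = 50.016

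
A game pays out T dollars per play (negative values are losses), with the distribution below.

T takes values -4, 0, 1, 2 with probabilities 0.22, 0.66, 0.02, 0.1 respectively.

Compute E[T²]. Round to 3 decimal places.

3.940

E[T²] = (-4)²(0.22) + (0)²(0.66) + (1)²(0.02) + (2)²(0.1) = 3.94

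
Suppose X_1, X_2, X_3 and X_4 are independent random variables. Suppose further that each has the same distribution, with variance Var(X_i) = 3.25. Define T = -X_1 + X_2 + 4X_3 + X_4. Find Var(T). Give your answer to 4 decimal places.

By independence, Var(T) = (-1)²Var(X_1) + (1)²Var(X_2) + (4)²Var(X_3) + (1)²Var(X_4)
= (-1)²·3.25 + (1)²·3.25 + (4)²·3.25 + (1)²·3.25 = 61.75

61.7500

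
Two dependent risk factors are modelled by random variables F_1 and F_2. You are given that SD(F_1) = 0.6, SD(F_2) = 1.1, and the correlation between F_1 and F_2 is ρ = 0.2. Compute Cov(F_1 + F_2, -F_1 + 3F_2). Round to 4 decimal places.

V(F_1) = (0.6)² = 0.36;  V(F_2) = (1.1)² = 1.21
Cov(F_1,F_2) = ρ·SD(F_1)·SD(F_2) = 0.2·0.6·1.1 = 0.132
Cov(F_1 + F_2, -F_1 + 3F_2) = (1)(-1)V(F_1) + (1)(3)V(F_2) + [(1)(3) + (1)(-1)]Cov(F_1,F_2)
= -1·0.36 + 3·1.21 + 2·0.132 = 3.534

3.5340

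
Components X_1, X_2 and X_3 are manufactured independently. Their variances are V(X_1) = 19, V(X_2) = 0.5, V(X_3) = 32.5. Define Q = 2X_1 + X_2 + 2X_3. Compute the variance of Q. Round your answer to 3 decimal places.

By independence, V(Q) = (2)²V(X_1) + (1)²V(X_2) + (2)²V(X_3)
= (2)²·19 + (1)²·0.5 + (2)²·32.5 = 206.5

206.500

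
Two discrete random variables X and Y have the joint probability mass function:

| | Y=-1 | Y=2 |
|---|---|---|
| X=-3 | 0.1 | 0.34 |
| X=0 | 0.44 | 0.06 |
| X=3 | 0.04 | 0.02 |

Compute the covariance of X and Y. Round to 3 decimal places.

-1.444

E[X] = -1.14,  E[Y] = 0.26
E[XY] = -1.74
Cov(X,Y) = E[XY] − E[X]E[Y] = -1.74 − (-1.14)(0.26) = -1.4436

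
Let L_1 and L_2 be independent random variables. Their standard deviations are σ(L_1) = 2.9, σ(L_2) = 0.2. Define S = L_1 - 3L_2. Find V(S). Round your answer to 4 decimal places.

8.7700

V(L_1) = 8.41, V(L_2) = 0.04
By independence, V(S) = (1)²V(L_1) + (-3)²V(L_2)
= (1)²·8.41 + (-3)²·0.04 = 8.77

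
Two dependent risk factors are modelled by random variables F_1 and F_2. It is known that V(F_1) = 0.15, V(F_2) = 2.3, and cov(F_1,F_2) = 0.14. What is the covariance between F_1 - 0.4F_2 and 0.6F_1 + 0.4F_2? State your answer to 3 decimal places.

cov(F_1 - 0.4F_2, 0.6F_1 + 0.4F_2) = (1)(0.6)V(F_1) + (-0.4)(0.4)V(F_2) + [(1)(0.4) + (-0.4)(0.6)]cov(F_1,F_2)
= 0.6·0.15 + -0.16·2.3 + 0.16·0.14 = -0.2556

-0.256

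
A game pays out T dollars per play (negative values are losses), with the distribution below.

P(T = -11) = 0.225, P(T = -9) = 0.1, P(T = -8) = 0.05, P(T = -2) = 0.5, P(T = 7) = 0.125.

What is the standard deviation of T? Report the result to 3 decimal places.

E[T] = (-11)(0.225) + (-9)(0.1) + (-8)(0.05) + (-2)(0.5) + (7)(0.125) = -3.9
E[T²] = (-11)²(0.225) + (-9)²(0.1) + (-8)²(0.05) + (-2)²(0.5) + (7)²(0.125) = 46.65
V(T) = E[T²] − (E[T])² = 46.65 − (-3.9)² = 31.44
sd(T) = √31.44 ≈ 5.607

5.607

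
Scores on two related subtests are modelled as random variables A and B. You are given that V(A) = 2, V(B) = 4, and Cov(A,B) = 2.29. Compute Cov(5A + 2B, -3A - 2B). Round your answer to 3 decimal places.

-82.640

Cov(5A + 2B, -3A - 2B) = (5)(-3)V(A) + (2)(-2)V(B) + [(5)(-2) + (2)(-3)]Cov(A,B)
= -15·2 + -4·4 + -16·2.29 = -82.64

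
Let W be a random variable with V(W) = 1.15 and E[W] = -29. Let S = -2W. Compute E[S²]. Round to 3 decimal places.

E[-2W] = -2·-29 = 58
V(-2W) = (-2)²·1.15 = 4.6
E[S²] = V(S) + (E[S])² = 4.6 + (58)² = 3368.6

3368.600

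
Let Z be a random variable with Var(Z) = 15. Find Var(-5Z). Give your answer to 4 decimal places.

375.0000

Var(-5Z) = (-5)²·Var(Z) = 25·15 = 375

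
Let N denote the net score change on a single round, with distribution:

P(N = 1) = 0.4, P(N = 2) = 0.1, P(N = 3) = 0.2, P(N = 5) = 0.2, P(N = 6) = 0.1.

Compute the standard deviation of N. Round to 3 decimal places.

E[N] = (1)(0.4) + (2)(0.1) + (3)(0.2) + (5)(0.2) + (6)(0.1) = 2.8
E[N²] = (1)²(0.4) + (2)²(0.1) + (3)²(0.2) + (5)²(0.2) + (6)²(0.1) = 11.2
Var(N) = E[N²] − (E[N])² = 11.2 − (2.8)² = 3.36
sd(N) = √3.36 ≈ 1.833

1.833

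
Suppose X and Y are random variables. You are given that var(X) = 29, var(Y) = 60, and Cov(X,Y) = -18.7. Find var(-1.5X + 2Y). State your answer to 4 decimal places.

417.4500

var(-1.5X + 2Y) = (-1.5)²·var(X) + (2)²·var(Y) + 2·(-1.5)·(2)·Cov(X,Y)
= 2.25·29 + 4·60 + -6·-18.7 = 417.45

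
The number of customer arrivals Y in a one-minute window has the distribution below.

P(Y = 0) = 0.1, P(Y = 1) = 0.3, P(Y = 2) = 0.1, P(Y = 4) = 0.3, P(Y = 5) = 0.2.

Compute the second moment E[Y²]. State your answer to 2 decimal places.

10.50

E[Y²] = (0)²(0.1) + (1)²(0.3) + (2)²(0.1) + (4)²(0.3) + (5)²(0.2) = 10.5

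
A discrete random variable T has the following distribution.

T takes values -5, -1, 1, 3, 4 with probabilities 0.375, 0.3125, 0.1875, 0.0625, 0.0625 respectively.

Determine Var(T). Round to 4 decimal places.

E[T] = (-5)(0.375) + (-1)(0.3125) + (1)(0.1875) + (3)(0.0625) + (4)(0.0625) = -1.5625
E[T²] = (-5)²(0.375) + (-1)²(0.3125) + (1)²(0.1875) + (3)²(0.0625) + (4)²(0.0625) = 11.4375
Var(T) = E[T²] − (E[T])² = 11.4375 − (-1.5625)² = 8.99609375

8.9961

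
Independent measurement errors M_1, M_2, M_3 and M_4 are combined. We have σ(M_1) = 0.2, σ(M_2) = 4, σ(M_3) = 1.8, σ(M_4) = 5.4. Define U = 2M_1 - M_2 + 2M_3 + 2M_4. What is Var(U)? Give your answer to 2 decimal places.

Var(M_1) = 0.04, Var(M_2) = 16, Var(M_3) = 3.24, Var(M_4) = 29.16
By independence, Var(U) = (2)²Var(M_1) + (-1)²Var(M_2) + (2)²Var(M_3) + (2)²Var(M_4)
= (2)²·0.04 + (-1)²·16 + (2)²·3.24 + (2)²·29.16 = 145.76

145.76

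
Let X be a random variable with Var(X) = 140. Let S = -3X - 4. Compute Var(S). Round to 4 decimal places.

Var(-3X - 4) = (-3)²·Var(X) = 9·140 = 1260

1260.0000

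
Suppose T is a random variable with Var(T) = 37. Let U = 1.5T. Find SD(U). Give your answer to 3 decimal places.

9.124

Var(1.5T) = (1.5)²·37 = 83.25
SD(U) = √83.25 ≈ 9.124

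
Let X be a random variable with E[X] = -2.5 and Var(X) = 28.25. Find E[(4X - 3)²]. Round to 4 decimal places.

621.0000

E[4X - 3] = 4·-2.5 − 3 = -13
Var(4X - 3) = (4)²·28.25 = 452
E[(4X - 3)²] = Var((4X - 3)) + (E[(4X - 3)])² = 452 + (-13)² = 621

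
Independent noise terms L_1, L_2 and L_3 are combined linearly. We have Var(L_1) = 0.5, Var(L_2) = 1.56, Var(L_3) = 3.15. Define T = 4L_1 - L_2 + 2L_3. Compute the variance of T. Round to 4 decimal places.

By independence, Var(T) = (4)²Var(L_1) + (-1)²Var(L_2) + (2)²Var(L_3)
= (4)²·0.5 + (-1)²·1.56 + (2)²·3.15 = 22.16

22.1600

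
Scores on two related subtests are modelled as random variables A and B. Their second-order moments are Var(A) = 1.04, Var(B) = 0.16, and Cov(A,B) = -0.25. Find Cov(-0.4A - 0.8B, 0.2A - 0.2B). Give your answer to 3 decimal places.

Cov(-0.4A - 0.8B, 0.2A - 0.2B) = (-0.4)(0.2)Var(A) + (-0.8)(-0.2)Var(B) + [(-0.4)(-0.2) + (-0.8)(0.2)]Cov(A,B)
= -0.08·1.04 + 0.16·0.16 + -0.08·-0.25 = -0.0376

-0.038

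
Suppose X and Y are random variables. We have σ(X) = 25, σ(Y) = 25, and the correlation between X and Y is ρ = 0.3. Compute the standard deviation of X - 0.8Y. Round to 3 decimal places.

Var(X) = (25)² = 625;  Var(Y) = (25)² = 625
Cov(X,Y) = ρ·σ(X)·σ(Y) = 0.3·25·25 = 187.5
Var(X - 0.8Y) = (1)²·Var(X) + (-0.8)²·Var(Y) + 2·(1)·(-0.8)·Cov(X,Y)
= 1·625 + 0.64·625 + -1.6·187.5 = 725
σ(X - 0.8Y) = √725 ≈ 26.926

26.926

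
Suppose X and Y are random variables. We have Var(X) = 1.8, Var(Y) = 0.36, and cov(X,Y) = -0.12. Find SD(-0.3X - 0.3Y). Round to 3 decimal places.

Var(-0.3X - 0.3Y) = (-0.3)²·Var(X) + (-0.3)²·Var(Y) + 2·(-0.3)·(-0.3)·cov(X,Y)
= 0.09·1.8 + 0.09·0.36 + 0.18·-0.12 = 0.1728
SD(-0.3X - 0.3Y) = √0.1728 ≈ 0.416

0.416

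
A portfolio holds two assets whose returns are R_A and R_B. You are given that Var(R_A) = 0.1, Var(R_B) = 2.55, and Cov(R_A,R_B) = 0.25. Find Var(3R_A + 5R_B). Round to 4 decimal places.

Var(3R_A + 5R_B) = (3)²·Var(R_A) + (5)²·Var(R_B) + 2·(3)·(5)·Cov(R_A,R_B)
= 9·0.1 + 25·2.55 + 30·0.25 = 72.15

72.1500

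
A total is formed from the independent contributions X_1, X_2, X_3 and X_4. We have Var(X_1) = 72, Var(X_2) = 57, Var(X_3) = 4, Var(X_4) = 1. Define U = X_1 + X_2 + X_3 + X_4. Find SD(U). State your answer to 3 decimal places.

11.576

By independence, Var(U) = (1)²Var(X_1) + (1)²Var(X_2) + (1)²Var(X_3) + (1)²Var(X_4)
= (1)²·72 + (1)²·57 + (1)²·4 + (1)²·1 = 134
SD(U) = √134 ≈ 11.576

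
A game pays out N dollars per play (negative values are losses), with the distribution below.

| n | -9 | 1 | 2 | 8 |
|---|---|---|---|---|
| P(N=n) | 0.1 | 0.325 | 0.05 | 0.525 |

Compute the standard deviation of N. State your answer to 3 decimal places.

5.324

E[N] = (-9)(0.1) + (1)(0.325) + (2)(0.05) + (8)(0.525) = 3.725
E[N²] = (-9)²(0.1) + (1)²(0.325) + (2)²(0.05) + (8)²(0.525) = 42.225
Var(N) = E[N²] − (E[N])² = 42.225 − (3.725)² = 28.349375
SD(N) = √28.349375 ≈ 5.324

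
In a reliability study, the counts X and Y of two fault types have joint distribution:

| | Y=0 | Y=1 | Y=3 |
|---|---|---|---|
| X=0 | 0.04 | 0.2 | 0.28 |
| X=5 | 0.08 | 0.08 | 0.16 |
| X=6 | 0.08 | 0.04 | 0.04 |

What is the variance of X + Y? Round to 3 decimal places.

E[X] = 2.56,  E[Y] = 1.76,  E[XY] = 3.76
var(X) = 13.76 − (2.56)² = 7.2064;  var(Y) = 4.64 − (1.76)² = 1.5424
cov(X,Y) = 3.76 − (2.56)(1.76) = -0.7456
var(X + Y) = (1)²·7.2064 + (1)²·1.5424 + 2·(1)·(1)·-0.7456 = 7.2576

7.258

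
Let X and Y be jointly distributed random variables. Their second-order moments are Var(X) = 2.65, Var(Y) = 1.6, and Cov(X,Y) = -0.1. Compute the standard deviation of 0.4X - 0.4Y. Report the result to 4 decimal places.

0.8438

Var(0.4X - 0.4Y) = (0.4)²·Var(X) + (-0.4)²·Var(Y) + 2·(0.4)·(-0.4)·Cov(X,Y)
= 0.16·2.65 + 0.16·1.6 + -0.32·-0.1 = 0.712
SD(0.4X - 0.4Y) = √0.712 ≈ 0.8438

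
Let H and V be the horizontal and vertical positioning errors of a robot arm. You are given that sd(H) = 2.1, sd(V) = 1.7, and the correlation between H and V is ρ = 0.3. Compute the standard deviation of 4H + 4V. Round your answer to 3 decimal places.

12.291

var(H) = (2.1)² = 4.41;  var(V) = (1.7)² = 2.89
Cov(H,V) = ρ·sd(H)·sd(V) = 0.3·2.1·1.7 = 1.071
var(4H + 4V) = (4)²·var(H) + (4)²·var(V) + 2·(4)·(4)·Cov(H,V)
= 16·4.41 + 16·2.89 + 32·1.071 = 151.072
sd(4H + 4V) = √151.072 ≈ 12.291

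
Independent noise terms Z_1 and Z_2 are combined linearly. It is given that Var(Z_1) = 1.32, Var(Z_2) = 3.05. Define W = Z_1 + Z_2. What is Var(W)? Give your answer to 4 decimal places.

By independence, Var(W) = (1)²Var(Z_1) + (1)²Var(Z_2)
= (1)²·1.32 + (1)²·3.05 = 4.37

4.3700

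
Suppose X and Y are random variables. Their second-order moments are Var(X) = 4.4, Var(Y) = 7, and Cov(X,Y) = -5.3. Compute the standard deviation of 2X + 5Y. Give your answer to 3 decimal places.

9.306

Var(2X + 5Y) = (2)²·Var(X) + (5)²·Var(Y) + 2·(2)·(5)·Cov(X,Y)
= 4·4.4 + 25·7 + 20·-5.3 = 86.6
SD(2X + 5Y) = √86.6 ≈ 9.306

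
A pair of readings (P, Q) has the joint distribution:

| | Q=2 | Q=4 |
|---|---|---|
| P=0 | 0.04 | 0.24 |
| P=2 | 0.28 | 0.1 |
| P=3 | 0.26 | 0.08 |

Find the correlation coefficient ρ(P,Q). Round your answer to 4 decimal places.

-0.5246

E[P] = 1.78,  E[Q] = 2.84
E[PQ] = 4.44
cov(P,Q) = E[PQ] − E[P]E[Q] = 4.44 − (1.78)(2.84) = -0.6152
var(P) = 1.4116,  var(Q) = 0.9744
ρ = -0.6152 / √(1.4116·0.9744) ≈ -0.5246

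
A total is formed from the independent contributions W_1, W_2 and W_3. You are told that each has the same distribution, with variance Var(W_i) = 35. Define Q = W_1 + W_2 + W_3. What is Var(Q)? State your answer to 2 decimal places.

By independence, Var(Q) = (1)²Var(W_1) + (1)²Var(W_2) + (1)²Var(W_3)
= (1)²·35 + (1)²·35 + (1)²·35 = 105

105.00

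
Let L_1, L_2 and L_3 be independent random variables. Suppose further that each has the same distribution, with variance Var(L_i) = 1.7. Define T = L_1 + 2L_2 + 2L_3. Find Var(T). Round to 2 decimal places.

15.30

By independence, Var(T) = (1)²Var(L_1) + (2)²Var(L_2) + (2)²Var(L_3)
= (1)²·1.7 + (2)²·1.7 + (2)²·1.7 = 15.3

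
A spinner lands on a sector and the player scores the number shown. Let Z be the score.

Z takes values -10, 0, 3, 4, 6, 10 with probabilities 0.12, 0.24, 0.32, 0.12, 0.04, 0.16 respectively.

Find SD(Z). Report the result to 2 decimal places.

E[Z] = (-10)(0.12) + (0)(0.24) + (3)(0.32) + (4)(0.12) + (6)(0.04) + (10)(0.16) = 2.08
E[Z²] = (-10)²(0.12) + (0)²(0.24) + (3)²(0.32) + (4)²(0.12) + (6)²(0.04) + (10)²(0.16) = 34.24
Var(Z) = E[Z²] − (E[Z])² = 34.24 − (2.08)² = 29.9136
SD(Z) = √29.9136 ≈ 5.47

5.47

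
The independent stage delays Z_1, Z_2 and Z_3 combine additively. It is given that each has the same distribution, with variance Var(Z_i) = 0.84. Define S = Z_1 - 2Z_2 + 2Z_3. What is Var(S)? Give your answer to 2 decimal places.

7.56

By independence, Var(S) = (1)²Var(Z_1) + (-2)²Var(Z_2) + (2)²Var(Z_3)
= (1)²·0.84 + (-2)²·0.84 + (2)²·0.84 = 7.56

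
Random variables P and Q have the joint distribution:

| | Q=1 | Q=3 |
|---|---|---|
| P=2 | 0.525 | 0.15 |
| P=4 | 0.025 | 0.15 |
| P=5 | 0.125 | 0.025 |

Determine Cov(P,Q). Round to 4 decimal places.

E[P] = 2.8,  E[Q] = 1.65
E[PQ] = 4.85
Cov(P,Q) = E[PQ] − E[P]E[Q] = 4.85 − (2.8)(1.65) = 0.23

0.2300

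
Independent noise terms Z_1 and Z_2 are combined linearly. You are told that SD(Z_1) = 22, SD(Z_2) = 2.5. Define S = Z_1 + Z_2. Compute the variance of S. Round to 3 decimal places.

490.250

Var(Z_1) = 484, Var(Z_2) = 6.25
By independence, Var(S) = (1)²Var(Z_1) + (1)²Var(Z_2)
= (1)²·484 + (1)²·6.25 = 490.25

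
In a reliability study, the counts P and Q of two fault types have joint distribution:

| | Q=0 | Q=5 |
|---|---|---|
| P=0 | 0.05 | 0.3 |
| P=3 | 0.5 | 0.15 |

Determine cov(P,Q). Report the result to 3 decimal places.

-2.138

E[P] = 1.95,  E[Q] = 2.25
E[PQ] = 2.25
cov(P,Q) = E[PQ] − E[P]E[Q] = 2.25 − (1.95)(2.25) = -2.1375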